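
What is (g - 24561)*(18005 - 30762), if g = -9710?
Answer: 437195147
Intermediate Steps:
(g - 24561)*(18005 - 30762) = (-9710 - 24561)*(18005 - 30762) = -34271*(-12757) = 437195147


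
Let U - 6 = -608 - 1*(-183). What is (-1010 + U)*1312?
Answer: -1874848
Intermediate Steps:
U = -419 (U = 6 + (-608 - 1*(-183)) = 6 + (-608 + 183) = 6 - 425 = -419)
(-1010 + U)*1312 = (-1010 - 419)*1312 = -1429*1312 = -1874848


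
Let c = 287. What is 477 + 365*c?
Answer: 105232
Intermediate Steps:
477 + 365*c = 477 + 365*287 = 477 + 104755 = 105232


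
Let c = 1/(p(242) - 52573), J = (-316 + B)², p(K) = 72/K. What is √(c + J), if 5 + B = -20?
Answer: 44*√2430495102155097/6361297 ≈ 341.00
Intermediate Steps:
B = -25 (B = -5 - 20 = -25)
J = 116281 (J = (-316 - 25)² = (-341)² = 116281)
c = -121/6361297 (c = 1/(72/242 - 52573) = 1/(72*(1/242) - 52573) = 1/(36/121 - 52573) = 1/(-6361297/121) = -121/6361297 ≈ -1.9021e-5)
√(c + J) = √(-121/6361297 + 116281) = √(739697976336/6361297) = 44*√2430495102155097/6361297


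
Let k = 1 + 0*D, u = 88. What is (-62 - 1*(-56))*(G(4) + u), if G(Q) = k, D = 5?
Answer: -534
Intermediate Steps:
k = 1 (k = 1 + 0*5 = 1 + 0 = 1)
G(Q) = 1
(-62 - 1*(-56))*(G(4) + u) = (-62 - 1*(-56))*(1 + 88) = (-62 + 56)*89 = -6*89 = -534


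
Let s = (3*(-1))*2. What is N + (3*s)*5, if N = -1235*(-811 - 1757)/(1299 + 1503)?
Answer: 486550/467 ≈ 1041.9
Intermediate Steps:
s = -6 (s = -3*2 = -6)
N = 528580/467 (N = -1235/(2802/(-2568)) = -1235/(2802*(-1/2568)) = -1235/(-467/428) = -1235*(-428/467) = 528580/467 ≈ 1131.9)
N + (3*s)*5 = 528580/467 + (3*(-6))*5 = 528580/467 - 18*5 = 528580/467 - 90 = 486550/467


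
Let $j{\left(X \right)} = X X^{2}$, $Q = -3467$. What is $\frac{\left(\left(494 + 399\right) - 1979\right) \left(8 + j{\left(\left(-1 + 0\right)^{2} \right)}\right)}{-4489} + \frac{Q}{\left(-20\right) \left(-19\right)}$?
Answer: $- \frac{11849243}{1705820} \approx -6.9464$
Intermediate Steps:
$j{\left(X \right)} = X^{3}$
$\frac{\left(\left(494 + 399\right) - 1979\right) \left(8 + j{\left(\left(-1 + 0\right)^{2} \right)}\right)}{-4489} + \frac{Q}{\left(-20\right) \left(-19\right)} = \frac{\left(\left(494 + 399\right) - 1979\right) \left(8 + \left(\left(-1 + 0\right)^{2}\right)^{3}\right)}{-4489} - \frac{3467}{\left(-20\right) \left(-19\right)} = \left(893 - 1979\right) \left(8 + \left(\left(-1\right)^{2}\right)^{3}\right) \left(- \frac{1}{4489}\right) - \frac{3467}{380} = - 1086 \left(8 + 1^{3}\right) \left(- \frac{1}{4489}\right) - \frac{3467}{380} = - 1086 \left(8 + 1\right) \left(- \frac{1}{4489}\right) - \frac{3467}{380} = \left(-1086\right) 9 \left(- \frac{1}{4489}\right) - \frac{3467}{380} = \left(-9774\right) \left(- \frac{1}{4489}\right) - \frac{3467}{380} = \frac{9774}{4489} - \frac{3467}{380} = - \frac{11849243}{1705820}$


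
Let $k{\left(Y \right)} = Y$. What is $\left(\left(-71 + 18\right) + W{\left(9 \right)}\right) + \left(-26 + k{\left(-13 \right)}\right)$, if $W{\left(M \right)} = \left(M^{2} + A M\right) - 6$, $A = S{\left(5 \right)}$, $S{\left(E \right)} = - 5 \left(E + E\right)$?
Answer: $-467$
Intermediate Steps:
$S{\left(E \right)} = - 10 E$ ($S{\left(E \right)} = - 5 \cdot 2 E = - 10 E$)
$A = -50$ ($A = \left(-10\right) 5 = -50$)
$W{\left(M \right)} = -6 + M^{2} - 50 M$ ($W{\left(M \right)} = \left(M^{2} - 50 M\right) - 6 = -6 + M^{2} - 50 M$)
$\left(\left(-71 + 18\right) + W{\left(9 \right)}\right) + \left(-26 + k{\left(-13 \right)}\right) = \left(\left(-71 + 18\right) - \left(456 - 81\right)\right) - 39 = \left(-53 - 375\right) - 39 = -428 - 39 = -467$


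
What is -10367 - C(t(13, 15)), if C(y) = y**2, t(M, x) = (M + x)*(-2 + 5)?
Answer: -17423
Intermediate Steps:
t(M, x) = 3*M + 3*x (t(M, x) = (M + x)*3 = 3*M + 3*x)
-10367 - C(t(13, 15)) = -10367 - (3*13 + 3*15)**2 = -10367 - (39 + 45)**2 = -10367 - 1*84**2 = -10367 - 1*7056 = -10367 - 7056 = -17423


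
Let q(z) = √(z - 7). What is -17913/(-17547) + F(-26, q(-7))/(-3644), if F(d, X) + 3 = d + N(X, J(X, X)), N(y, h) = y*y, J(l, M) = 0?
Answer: 22009831/21313756 ≈ 1.0327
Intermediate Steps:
N(y, h) = y²
q(z) = √(-7 + z)
F(d, X) = -3 + d + X² (F(d, X) = -3 + (d + X²) = -3 + d + X²)
-17913/(-17547) + F(-26, q(-7))/(-3644) = -17913/(-17547) + (-3 - 26 + (√(-7 - 7))²)/(-3644) = -17913*(-1/17547) + (-3 - 26 + (√(-14))²)*(-1/3644) = 5971/5849 + (-3 - 26 + (I*√14)²)*(-1/3644) = 5971/5849 + (-3 - 26 - 14)*(-1/3644) = 5971/5849 - 43*(-1/3644) = 5971/5849 + 43/3644 = 22009831/21313756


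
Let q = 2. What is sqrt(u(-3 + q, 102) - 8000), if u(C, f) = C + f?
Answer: I*sqrt(7899) ≈ 88.876*I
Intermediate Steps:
sqrt(u(-3 + q, 102) - 8000) = sqrt(((-3 + 2) + 102) - 8000) = sqrt((-1 + 102) - 8000) = sqrt(101 - 8000) = sqrt(-7899) = I*sqrt(7899)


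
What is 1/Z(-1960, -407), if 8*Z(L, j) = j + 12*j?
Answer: -8/5291 ≈ -0.0015120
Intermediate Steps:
Z(L, j) = 13*j/8 (Z(L, j) = (j + 12*j)/8 = (13*j)/8 = 13*j/8)
1/Z(-1960, -407) = 1/((13/8)*(-407)) = 1/(-5291/8) = -8/5291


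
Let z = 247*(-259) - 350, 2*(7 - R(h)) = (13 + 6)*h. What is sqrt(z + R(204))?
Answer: I*sqrt(66254) ≈ 257.4*I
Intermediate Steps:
R(h) = 7 - 19*h/2 (R(h) = 7 - (13 + 6)*h/2 = 7 - 19*h/2)
z = -64323 (z = -63973 - 350 = -64323)
sqrt(z + R(204)) = sqrt(-64323 + (7 - 19/2*204)) = sqrt(-64323 + (7 - 1938)) = sqrt(-64323 - 1931) = sqrt(-66254) = I*sqrt(66254)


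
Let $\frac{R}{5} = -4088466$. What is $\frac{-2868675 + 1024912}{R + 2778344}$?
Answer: $\frac{1843763}{17663986} \approx 0.10438$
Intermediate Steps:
$R = -20442330$ ($R = 5 \left(-4088466\right) = -20442330$)
$\frac{-2868675 + 1024912}{R + 2778344} = \frac{-2868675 + 1024912}{-20442330 + 2778344} = - \frac{1843763}{-17663986} = \left(-1843763\right) \left(- \frac{1}{17663986}\right) = \frac{1843763}{17663986}$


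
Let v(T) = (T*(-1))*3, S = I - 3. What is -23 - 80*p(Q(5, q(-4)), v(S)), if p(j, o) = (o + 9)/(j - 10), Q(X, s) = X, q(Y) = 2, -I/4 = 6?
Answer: 1417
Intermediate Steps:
I = -24 (I = -4*6 = -24)
S = -27 (S = -24 - 3 = -27)
v(T) = -3*T (v(T) = -T*3 = -3*T)
p(j, o) = (9 + o)/(-10 + j)
-23 - 80*p(Q(5, q(-4)), v(S)) = -23 - 80*(9 - 3*(-27))/(-10 + 5) = -23 - 80*(9 + 81)/(-5) = -23 - (-16)*90 = -23 - 80*(-18) = -23 + 1440 = 1417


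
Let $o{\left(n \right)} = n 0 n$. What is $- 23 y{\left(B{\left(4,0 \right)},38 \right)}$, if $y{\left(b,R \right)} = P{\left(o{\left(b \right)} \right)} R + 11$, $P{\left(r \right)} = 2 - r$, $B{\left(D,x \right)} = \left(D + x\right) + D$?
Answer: $-2001$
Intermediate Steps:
$o{\left(n \right)} = 0$ ($o{\left(n \right)} = 0 n = 0$)
$B{\left(D,x \right)} = x + 2 D$
$y{\left(b,R \right)} = 11 + 2 R$ ($y{\left(b,R \right)} = \left(2 - 0\right) R + 11 = \left(2 + 0\right) R + 11 = 2 R + 11 = 11 + 2 R$)
$- 23 y{\left(B{\left(4,0 \right)},38 \right)} = - 23 \left(11 + 2 \cdot 38\right) = - 23 \left(11 + 76\right) = \left(-23\right) 87 = -2001$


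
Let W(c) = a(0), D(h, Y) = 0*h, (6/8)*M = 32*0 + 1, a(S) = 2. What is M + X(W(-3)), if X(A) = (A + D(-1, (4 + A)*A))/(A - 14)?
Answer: 7/6 ≈ 1.1667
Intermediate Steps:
M = 4/3 (M = 4*(32*0 + 1)/3 = 4*(0 + 1)/3 = (4/3)*1 = 4/3 ≈ 1.3333)
D(h, Y) = 0
W(c) = 2
X(A) = A/(-14 + A) (X(A) = (A + 0)/(A - 14) = A/(-14 + A))
M + X(W(-3)) = 4/3 + 2/(-14 + 2) = 4/3 + 2/(-12) = 4/3 + 2*(-1/12) = 4/3 - 1/6 = 7/6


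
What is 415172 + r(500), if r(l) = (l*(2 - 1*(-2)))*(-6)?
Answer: 403172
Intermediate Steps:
r(l) = -24*l (r(l) = (l*(2 + 2))*(-6) = (l*4)*(-6) = (4*l)*(-6) = -24*l)
415172 + r(500) = 415172 - 24*500 = 415172 - 12000 = 403172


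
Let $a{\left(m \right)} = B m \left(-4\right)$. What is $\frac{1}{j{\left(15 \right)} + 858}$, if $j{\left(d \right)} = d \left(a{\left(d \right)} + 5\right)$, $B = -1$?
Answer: $\frac{1}{1833} \approx 0.00054555$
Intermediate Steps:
$a{\left(m \right)} = 4 m$ ($a{\left(m \right)} = - m \left(-4\right) = 4 m$)
$j{\left(d \right)} = d \left(5 + 4 d\right)$ ($j{\left(d \right)} = d \left(4 d + 5\right) = d \left(5 + 4 d\right)$)
$\frac{1}{j{\left(15 \right)} + 858} = \frac{1}{15 \left(5 + 4 \cdot 15\right) + 858} = \frac{1}{15 \left(5 + 60\right) + 858} = \frac{1}{15 \cdot 65 + 858} = \frac{1}{975 + 858} = \frac{1}{1833}$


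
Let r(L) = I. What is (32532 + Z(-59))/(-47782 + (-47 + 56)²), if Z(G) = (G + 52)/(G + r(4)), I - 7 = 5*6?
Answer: -715711/1049422 ≈ -0.68200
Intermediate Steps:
I = 37 (I = 7 + 5*6 = 7 + 30 = 37)
r(L) = 37
Z(G) = (52 + G)/(37 + G) (Z(G) = (G + 52)/(G + 37) = (52 + G)/(37 + G))
(32532 + Z(-59))/(-47782 + (-47 + 56)²) = (32532 + (52 - 59)/(37 - 59))/(-47782 + (-47 + 56)²) = (32532 - 7/(-22))/(-47782 + 9²) = (32532 - 1/22*(-7))/(-47782 + 81) = (32532 + 7/22)/(-47701) = (715711/22)*(-1/47701) = -715711/1049422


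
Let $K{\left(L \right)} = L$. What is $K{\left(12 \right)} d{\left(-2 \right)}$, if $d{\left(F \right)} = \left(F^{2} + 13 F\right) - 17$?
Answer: $-468$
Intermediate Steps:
$d{\left(F \right)} = -17 + F^{2} + 13 F$
$K{\left(12 \right)} d{\left(-2 \right)} = 12 \left(-17 + \left(-2\right)^{2} + 13 \left(-2\right)\right) = 12 \left(-17 + 4 - 26\right) = 12 \left(-39\right) = -468$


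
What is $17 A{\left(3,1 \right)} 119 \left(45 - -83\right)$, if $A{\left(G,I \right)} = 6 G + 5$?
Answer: $5955712$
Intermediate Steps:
$A{\left(G,I \right)} = 5 + 6 G$
$17 A{\left(3,1 \right)} 119 \left(45 - -83\right) = 17 \left(5 + 6 \cdot 3\right) 119 \left(45 - -83\right) = 17 \left(5 + 18\right) 119 \left(45 + 83\right) = 17 \cdot 23 \cdot 119 \cdot 128 = 391 \cdot 119 \cdot 128 = 46529 \cdot 128 = 5955712$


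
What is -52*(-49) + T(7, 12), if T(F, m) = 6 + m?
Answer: 2566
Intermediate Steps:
-52*(-49) + T(7, 12) = -52*(-49) + (6 + 12) = 2548 + 18 = 2566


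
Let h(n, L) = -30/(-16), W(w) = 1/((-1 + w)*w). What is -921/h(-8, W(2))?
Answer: -2456/5 ≈ -491.20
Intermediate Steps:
W(w) = 1/(w*(-1 + w))
h(n, L) = 15/8 (h(n, L) = -30*(-1/16) = 15/8)
-921/h(-8, W(2)) = -921/15/8 = -921*8/15 = -2456/5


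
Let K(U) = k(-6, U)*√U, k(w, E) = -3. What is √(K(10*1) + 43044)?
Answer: √(43044 - 3*√10) ≈ 207.45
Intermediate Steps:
K(U) = -3*√U
√(K(10*1) + 43044) = √(-3*√10 + 43044) = √(43044 - 3*√10)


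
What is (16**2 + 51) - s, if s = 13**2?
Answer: 138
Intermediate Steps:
s = 169
(16**2 + 51) - s = (16**2 + 51) - 1*169 = (256 + 51) - 169 = 307 - 169 = 138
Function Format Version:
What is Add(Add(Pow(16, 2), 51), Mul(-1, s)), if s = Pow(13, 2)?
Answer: 138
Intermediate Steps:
s = 169
Add(Add(Pow(16, 2), 51), Mul(-1, s)) = Add(Add(Pow(16, 2), 51), Mul(-1, 169)) = Add(Add(256, 51), -169) = Add(307, -169) = 138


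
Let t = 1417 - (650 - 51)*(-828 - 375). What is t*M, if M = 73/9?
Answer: 52707022/9 ≈ 5.8563e+6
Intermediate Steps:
t = 722014 (t = 1417 - 599*(-1203) = 1417 - 1*(-720597) = 1417 + 720597 = 722014)
M = 73/9 (M = 73*(1/9) = 73/9 ≈ 8.1111)
t*M = 722014*(73/9) = 52707022/9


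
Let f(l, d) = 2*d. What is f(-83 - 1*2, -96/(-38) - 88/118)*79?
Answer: 315368/1121 ≈ 281.33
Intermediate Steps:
f(-83 - 1*2, -96/(-38) - 88/118)*79 = (2*(-96/(-38) - 88/118))*79 = (2*(-96*(-1/38) - 88*1/118))*79 = (2*(48/19 - 44/59))*79 = (2*(1996/1121))*79 = (3992/1121)*79 = 315368/1121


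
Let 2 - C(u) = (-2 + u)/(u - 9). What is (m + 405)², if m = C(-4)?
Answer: 27931225/169 ≈ 1.6527e+5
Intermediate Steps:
C(u) = 2 - (-2 + u)/(-9 + u) (C(u) = 2 - (-2 + u)/(u - 9) = 2 - (-2 + u)/(-9 + u))
m = 20/13 (m = (-16 - 4)/(-9 - 4) = -20/(-13) = -1/13*(-20) = 20/13 ≈ 1.5385)
(m + 405)² = (20/13 + 405)² = (5285/13)² = 27931225/169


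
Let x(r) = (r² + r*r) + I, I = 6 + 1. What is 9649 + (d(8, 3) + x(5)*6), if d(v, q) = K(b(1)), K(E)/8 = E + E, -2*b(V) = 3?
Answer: 9967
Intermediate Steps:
b(V) = -3/2 (b(V) = -½*3 = -3/2)
K(E) = 16*E (K(E) = 8*(E + E) = 8*(2*E) = 16*E)
d(v, q) = -24 (d(v, q) = 16*(-3/2) = -24)
I = 7
x(r) = 7 + 2*r² (x(r) = (r² + r*r) + 7 = (r² + r²) + 7 = 2*r² + 7 = 7 + 2*r²)
9649 + (d(8, 3) + x(5)*6) = 9649 + (-24 + (7 + 2*5²)*6) = 9649 + (-24 + (7 + 2*25)*6) = 9649 + (-24 + (7 + 50)*6) = 9649 + (-24 + 57*6) = 9649 + (-24 + 342) = 9649 + 318 = 9967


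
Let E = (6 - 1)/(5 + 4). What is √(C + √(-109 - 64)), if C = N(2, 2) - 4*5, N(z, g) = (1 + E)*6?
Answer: √(-96 + 9*I*√173)/3 ≈ 1.7703 + 3.7149*I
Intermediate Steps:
E = 5/9 ≈ 0.55556
N(z, g) = 28/3 (N(z, g) = (1 + 5/9)*6 = (14/9)*6 = 28/3)
C = -32/3 (C = 28/3 - 4*5 = 28/3 - 20 = -32/3 ≈ -10.667)
√(C + √(-109 - 64)) = √(-32/3 + √(-109 - 64)) = √(-32/3 + √(-173)) = √(-32/3 + I*√173)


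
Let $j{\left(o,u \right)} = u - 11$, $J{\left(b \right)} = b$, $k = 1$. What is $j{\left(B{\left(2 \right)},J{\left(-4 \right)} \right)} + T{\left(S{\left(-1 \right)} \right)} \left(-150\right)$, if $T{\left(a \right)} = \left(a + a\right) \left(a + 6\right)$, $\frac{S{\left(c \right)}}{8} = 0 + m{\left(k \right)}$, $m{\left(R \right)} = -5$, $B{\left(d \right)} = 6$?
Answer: $-408015$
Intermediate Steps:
$j{\left(o,u \right)} = -11 + u$
$S{\left(c \right)} = -40$ ($S{\left(c \right)} = 8 \left(0 - 5\right) = 8 \left(-5\right) = -40$)
$T{\left(a \right)} = 2 a \left(6 + a\right)$
$j{\left(B{\left(2 \right)},J{\left(-4 \right)} \right)} + T{\left(S{\left(-1 \right)} \right)} \left(-150\right) = \left(-11 - 4\right) + 2 \left(-40\right) \left(6 - 40\right) \left(-150\right) = -15 + 2 \left(-40\right) \left(-34\right) \left(-150\right) = -15 + 2720 \left(-150\right) = -15 - 408000 = -408015$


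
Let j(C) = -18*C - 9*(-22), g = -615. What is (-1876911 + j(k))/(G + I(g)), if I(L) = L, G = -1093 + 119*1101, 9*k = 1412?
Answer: -1879537/129311 ≈ -14.535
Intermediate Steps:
k = 1412/9 (k = (1/9)*1412 = 1412/9 ≈ 156.89)
G = 129926 (G = -1093 + 131019 = 129926)
j(C) = 198 - 18*C (j(C) = -18*C + 198 = 198 - 18*C)
(-1876911 + j(k))/(G + I(g)) = (-1876911 + (198 - 18*1412/9))/(129926 - 615) = (-1876911 + (198 - 2824))/129311 = (-1876911 - 2626)*(1/129311) = -1879537*1/129311 = -1879537/129311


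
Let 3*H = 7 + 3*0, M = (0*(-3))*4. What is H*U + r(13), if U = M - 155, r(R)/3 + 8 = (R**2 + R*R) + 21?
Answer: 2074/3 ≈ 691.33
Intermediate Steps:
r(R) = 39 + 6*R**2 (r(R) = -24 + 3*((R**2 + R*R) + 21) = -24 + 3*((R**2 + R**2) + 21) = -24 + 3*(2*R**2 + 21) = -24 + 3*(21 + 2*R**2) = -24 + (63 + 6*R**2) = 39 + 6*R**2)
M = 0 (M = 0*4 = 0)
U = -155 (U = 0 - 155 = -155)
H = 7/3 (H = (7 + 3*0)/3 = (7 + 0)/3 = (1/3)*7 = 7/3 ≈ 2.3333)
H*U + r(13) = (7/3)*(-155) + (39 + 6*13**2) = -1085/3 + (39 + 6*169) = -1085/3 + (39 + 1014) = -1085/3 + 1053 = 2074/3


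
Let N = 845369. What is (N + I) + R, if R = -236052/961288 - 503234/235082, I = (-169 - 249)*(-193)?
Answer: 26158506520096979/28247688202 ≈ 9.2604e+5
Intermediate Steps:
I = 80674 (I = -418*(-193) = 80674)
R = -67405547707/28247688202 (R = -236052*1/961288 - 503234*1/235082 = -59013/240322 - 251617/117541 = -67405547707/28247688202 ≈ -2.3862)
(N + I) + R = (845369 + 80674) - 67405547707/28247688202 = 926043 - 67405547707/28247688202 = 26158506520096979/28247688202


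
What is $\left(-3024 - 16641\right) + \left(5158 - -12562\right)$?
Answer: $-1945$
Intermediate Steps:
$\left(-3024 - 16641\right) + \left(5158 - -12562\right) = -19665 + \left(5158 + 12562\right) = -19665 + 17720 = -1945$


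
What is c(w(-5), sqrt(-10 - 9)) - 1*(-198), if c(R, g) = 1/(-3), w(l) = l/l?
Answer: 593/3 ≈ 197.67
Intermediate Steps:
w(l) = 1
c(R, g) = -1/3
c(w(-5), sqrt(-10 - 9)) - 1*(-198) = -1/3 - 1*(-198) = -1/3 + 198 = 593/3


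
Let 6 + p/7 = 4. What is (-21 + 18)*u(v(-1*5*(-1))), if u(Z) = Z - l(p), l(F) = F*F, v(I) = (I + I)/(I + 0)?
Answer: 582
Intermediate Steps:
p = -14 (p = -42 + 7*4 = -42 + 28 = -14)
v(I) = 2 (v(I) = (2*I)/I = 2)
l(F) = F²
u(Z) = -196 + Z (u(Z) = Z - 1*(-14)² = Z - 1*196 = Z - 196 = -196 + Z)
(-21 + 18)*u(v(-1*5*(-1))) = (-21 + 18)*(-196 + 2) = -3*(-194) = 582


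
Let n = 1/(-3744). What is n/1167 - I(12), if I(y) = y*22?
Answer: -1153481473/4369248 ≈ -264.00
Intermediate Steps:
n = -1/3744 ≈ -0.00026709
I(y) = 22*y
n/1167 - I(12) = -1/3744/1167 - 22*12 = -1/3744*1/1167 - 1*264 = -1/4369248 - 264 = -1153481473/4369248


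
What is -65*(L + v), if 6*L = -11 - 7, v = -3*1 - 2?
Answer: 520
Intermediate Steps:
v = -5 (v = -3 - 2 = -5)
L = -3 (L = (-11 - 7)/6 = (⅙)*(-18) = -3)
-65*(L + v) = -65*(-3 - 5) = -65*(-8) = 520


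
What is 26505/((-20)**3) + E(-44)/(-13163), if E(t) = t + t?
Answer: -69636263/21060800 ≈ -3.3064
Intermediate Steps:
E(t) = 2*t
26505/((-20)**3) + E(-44)/(-13163) = 26505/((-20)**3) + (2*(-44))/(-13163) = 26505/(-8000) - 88*(-1/13163) = 26505*(-1/8000) + 88/13163 = -5301/1600 + 88/13163 = -69636263/21060800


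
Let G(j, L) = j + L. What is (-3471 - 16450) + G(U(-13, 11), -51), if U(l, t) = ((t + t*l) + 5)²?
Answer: -3843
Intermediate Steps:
U(l, t) = (5 + t + l*t)² (U(l, t) = ((t + l*t) + 5)² = (5 + t + l*t)²)
G(j, L) = L + j
(-3471 - 16450) + G(U(-13, 11), -51) = (-3471 - 16450) + (-51 + (5 + 11 - 13*11)²) = -19921 + (-51 + (5 + 11 - 143)²) = -19921 + (-51 + (-127)²) = -19921 + (-51 + 16129) = -19921 + 16078 = -3843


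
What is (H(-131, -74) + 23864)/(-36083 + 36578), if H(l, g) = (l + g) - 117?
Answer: 23542/495 ≈ 47.560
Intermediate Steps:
H(l, g) = -117 + g + l (H(l, g) = (g + l) - 117 = -117 + g + l)
(H(-131, -74) + 23864)/(-36083 + 36578) = ((-117 - 74 - 131) + 23864)/(-36083 + 36578) = (-322 + 23864)/495 = 23542*(1/495) = 23542/495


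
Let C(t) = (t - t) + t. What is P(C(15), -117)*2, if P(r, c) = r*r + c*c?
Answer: 27828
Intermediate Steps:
C(t) = t (C(t) = 0 + t = t)
P(r, c) = c² + r² (P(r, c) = r² + c² = c² + r²)
P(C(15), -117)*2 = ((-117)² + 15²)*2 = (13689 + 225)*2 = 13914*2 = 27828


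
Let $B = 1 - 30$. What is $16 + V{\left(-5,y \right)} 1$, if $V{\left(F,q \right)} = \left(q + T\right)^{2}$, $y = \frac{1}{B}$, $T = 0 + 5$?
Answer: $\frac{34192}{841} \approx 40.656$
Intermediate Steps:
$B = -29$ ($B = 1 - 30 = -29$)
$T = 5$
$y = - \frac{1}{29}$ ($y = \frac{1}{-29} = - \frac{1}{29} \approx -0.034483$)
$V{\left(F,q \right)} = \left(5 + q\right)^{2}$ ($V{\left(F,q \right)} = \left(q + 5\right)^{2} = \left(5 + q\right)^{2}$)
$16 + V{\left(-5,y \right)} 1 = 16 + \left(5 - \frac{1}{29}\right)^{2} \cdot 1 = 16 + \left(\frac{144}{29}\right)^{2} \cdot 1 = 16 + \frac{20736}{841} \cdot 1 = 16 + \frac{20736}{841} = \frac{34192}{841}$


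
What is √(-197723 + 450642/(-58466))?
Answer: 2*I*√42243598153685/29233 ≈ 444.67*I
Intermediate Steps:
√(-197723 + 450642/(-58466)) = √(-197723 + 450642*(-1/58466)) = √(-197723 - 225321/29233) = √(-5780261780/29233) = 2*I*√42243598153685/29233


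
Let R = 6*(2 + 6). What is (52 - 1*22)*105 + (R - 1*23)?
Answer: 3175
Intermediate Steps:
R = 48 (R = 6*8 = 48)
(52 - 1*22)*105 + (R - 1*23) = (52 - 1*22)*105 + (48 - 1*23) = (52 - 22)*105 + (48 - 23) = 30*105 + 25 = 3150 + 25 = 3175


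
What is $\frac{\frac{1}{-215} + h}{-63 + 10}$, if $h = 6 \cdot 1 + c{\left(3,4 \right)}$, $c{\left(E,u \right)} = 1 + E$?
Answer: $- \frac{2149}{11395} \approx -0.18859$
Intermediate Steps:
$h = 10$ ($h = 6 \cdot 1 + \left(1 + 3\right) = 6 + 4 = 10$)
$\frac{\frac{1}{-215} + h}{-63 + 10} = \frac{\frac{1}{-215} + 10}{-63 + 10} = \frac{- \frac{1}{215} + 10}{-53} = \frac{2149}{215} \left(- \frac{1}{53}\right) = - \frac{2149}{11395}$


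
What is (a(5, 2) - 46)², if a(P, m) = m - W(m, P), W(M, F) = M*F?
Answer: 2916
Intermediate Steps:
W(M, F) = F*M
a(P, m) = m - P*m
(a(5, 2) - 46)² = (2*(1 - 1*5) - 46)² = (2*(1 - 5) - 46)² = (2*(-4) - 46)² = (-8 - 46)² = (-54)² = 2916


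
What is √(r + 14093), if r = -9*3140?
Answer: I*√14167 ≈ 119.03*I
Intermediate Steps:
r = -28260
√(r + 14093) = √(-28260 + 14093) = √(-14167) = I*√14167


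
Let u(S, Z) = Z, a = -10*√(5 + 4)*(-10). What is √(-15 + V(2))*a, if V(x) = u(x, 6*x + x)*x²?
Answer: 300*√41 ≈ 1920.9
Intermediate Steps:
a = 300 (a = -10*√9*(-10) = -10*3*(-10) = -30*(-10) = 300)
V(x) = 7*x³ (V(x) = (6*x + x)*x² = (7*x)*x² = 7*x³)
√(-15 + V(2))*a = √(-15 + 7*2³)*300 = √(-15 + 7*8)*300 = √(-15 + 56)*300 = √41*300 = 300*√41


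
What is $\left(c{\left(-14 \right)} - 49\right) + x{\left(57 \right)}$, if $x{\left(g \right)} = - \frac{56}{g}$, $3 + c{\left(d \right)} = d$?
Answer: $- \frac{3818}{57} \approx -66.982$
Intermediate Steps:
$c{\left(d \right)} = -3 + d$
$\left(c{\left(-14 \right)} - 49\right) + x{\left(57 \right)} = \left(\left(-3 - 14\right) - 49\right) - \frac{56}{57} = \left(-17 - 49\right) - \frac{56}{57} = -66 - \frac{56}{57} = - \frac{3818}{57}$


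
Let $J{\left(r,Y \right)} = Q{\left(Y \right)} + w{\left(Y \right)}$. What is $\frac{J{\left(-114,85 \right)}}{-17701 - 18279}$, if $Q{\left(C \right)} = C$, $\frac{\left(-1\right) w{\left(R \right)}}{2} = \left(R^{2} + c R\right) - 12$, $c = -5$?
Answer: $\frac{13491}{35980} \approx 0.37496$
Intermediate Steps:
$w{\left(R \right)} = 24 - 2 R^{2} + 10 R$ ($w{\left(R \right)} = - 2 \left(\left(R^{2} - 5 R\right) - 12\right) = - 2 \left(-12 + R^{2} - 5 R\right) = 24 - 2 R^{2} + 10 R$)
$J{\left(r,Y \right)} = 24 - 2 Y^{2} + 11 Y$ ($J{\left(r,Y \right)} = Y + \left(24 - 2 Y^{2} + 10 Y\right) = 24 - 2 Y^{2} + 11 Y$)
$\frac{J{\left(-114,85 \right)}}{-17701 - 18279} = \frac{24 - 2 \cdot 85^{2} + 11 \cdot 85}{-17701 - 18279} = \frac{24 - 14450 + 935}{-35980} = \left(24 - 14450 + 935\right) \left(- \frac{1}{35980}\right) = \left(-13491\right) \left(- \frac{1}{35980}\right) = \frac{13491}{35980}$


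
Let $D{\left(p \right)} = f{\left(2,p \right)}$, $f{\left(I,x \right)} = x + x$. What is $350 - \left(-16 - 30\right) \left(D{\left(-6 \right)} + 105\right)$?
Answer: $4628$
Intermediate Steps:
$f{\left(I,x \right)} = 2 x$
$D{\left(p \right)} = 2 p$
$350 - \left(-16 - 30\right) \left(D{\left(-6 \right)} + 105\right) = 350 - \left(-16 - 30\right) \left(2 \left(-6\right) + 105\right) = 350 - - 46 \left(-12 + 105\right) = 350 - \left(-46\right) 93 = 350 - -4278 = 350 + 4278 = 4628$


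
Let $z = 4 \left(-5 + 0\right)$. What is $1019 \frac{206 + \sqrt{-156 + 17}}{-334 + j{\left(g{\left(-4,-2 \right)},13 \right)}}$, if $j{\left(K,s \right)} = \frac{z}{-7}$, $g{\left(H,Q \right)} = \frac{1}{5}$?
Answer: $- \frac{734699}{1159} - \frac{7133 i \sqrt{139}}{2318} \approx -633.91 - 36.28 i$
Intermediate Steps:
$g{\left(H,Q \right)} = \frac{1}{5}$
$z = -20$ ($z = 4 \left(-5\right) = -20$)
$j{\left(K,s \right)} = \frac{20}{7}$ ($j{\left(K,s \right)} = - \frac{20}{-7} = \left(-20\right) \left(- \frac{1}{7}\right) = \frac{20}{7}$)
$1019 \frac{206 + \sqrt{-156 + 17}}{-334 + j{\left(g{\left(-4,-2 \right)},13 \right)}} = 1019 \frac{206 + \sqrt{-156 + 17}}{-334 + \frac{20}{7}} = 1019 \frac{206 + \sqrt{-139}}{- \frac{2318}{7}} = 1019 \left(206 + i \sqrt{139}\right) \left(- \frac{7}{2318}\right) = 1019 \left(- \frac{721}{1159} - \frac{7 i \sqrt{139}}{2318}\right) = - \frac{734699}{1159} - \frac{7133 i \sqrt{139}}{2318}$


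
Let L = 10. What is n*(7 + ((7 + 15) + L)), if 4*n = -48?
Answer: -468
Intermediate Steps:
n = -12 (n = (¼)*(-48) = -12)
n*(7 + ((7 + 15) + L)) = -12*(7 + ((7 + 15) + 10)) = -12*(7 + (22 + 10)) = -12*(7 + 32) = -12*39 = -468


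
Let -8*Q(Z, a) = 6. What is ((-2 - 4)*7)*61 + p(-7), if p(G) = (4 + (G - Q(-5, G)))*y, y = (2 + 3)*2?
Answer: -5169/2 ≈ -2584.5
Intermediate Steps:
Q(Z, a) = -¾ (Q(Z, a) = -⅛*6 = -¾)
y = 10 (y = 5*2 = 10)
p(G) = 95/2 + 10*G (p(G) = (4 + (G - 1*(-¾)))*10 = (4 + (G + ¾))*10 = (4 + (¾ + G))*10 = (19/4 + G)*10 = 95/2 + 10*G)
((-2 - 4)*7)*61 + p(-7) = ((-2 - 4)*7)*61 + (95/2 + 10*(-7)) = -6*7*61 + (95/2 - 70) = -42*61 - 45/2 = -2562 - 45/2 = -5169/2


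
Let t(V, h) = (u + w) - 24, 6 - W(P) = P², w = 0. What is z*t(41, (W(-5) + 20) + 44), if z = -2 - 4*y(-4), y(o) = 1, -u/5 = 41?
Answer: 1374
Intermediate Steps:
u = -205 (u = -5*41 = -205)
W(P) = 6 - P²
t(V, h) = -229 (t(V, h) = (-205 + 0) - 24 = -205 - 24 = -229)
z = -6 (z = -2 - 4*1 = -2 - 4 = -6)
z*t(41, (W(-5) + 20) + 44) = -6*(-229) = 1374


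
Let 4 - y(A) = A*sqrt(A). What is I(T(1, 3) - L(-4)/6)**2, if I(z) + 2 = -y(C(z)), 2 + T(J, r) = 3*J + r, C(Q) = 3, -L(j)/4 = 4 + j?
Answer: 63 - 36*sqrt(3) ≈ 0.64617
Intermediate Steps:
L(j) = -16 - 4*j (L(j) = -4*(4 + j) = -16 - 4*j)
y(A) = 4 - A**(3/2) (y(A) = 4 - A*sqrt(A) = 4 - A**(3/2))
T(J, r) = -2 + r + 3*J (T(J, r) = -2 + (3*J + r) = -2 + (r + 3*J) = -2 + r + 3*J)
I(z) = -6 + 3*sqrt(3) (I(z) = -2 - (4 - 3**(3/2)) = -2 - (4 - 3*sqrt(3)) = -2 + (-4 + 3*sqrt(3)) = -6 + 3*sqrt(3))
I(T(1, 3) - L(-4)/6)**2 = (-6 + 3*sqrt(3))**2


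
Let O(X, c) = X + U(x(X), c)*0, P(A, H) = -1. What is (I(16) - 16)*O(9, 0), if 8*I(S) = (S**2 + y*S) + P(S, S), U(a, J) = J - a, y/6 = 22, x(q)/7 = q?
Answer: 20151/8 ≈ 2518.9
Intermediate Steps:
x(q) = 7*q
y = 132 (y = 6*22 = 132)
I(S) = -1/8 + S**2/8 + 33*S/2 (I(S) = ((S**2 + 132*S) - 1)/8 = (-1 + S**2 + 132*S)/8 = -1/8 + S**2/8 + 33*S/2)
O(X, c) = X (O(X, c) = X + (c - 7*X)*0 = X + 0 = X)
(I(16) - 16)*O(9, 0) = ((-1/8 + (1/8)*16**2 + (33/2)*16) - 16)*9 = ((-1/8 + (1/8)*256 + 264) - 16)*9 = ((-1/8 + 32 + 264) - 16)*9 = (2367/8 - 16)*9 = (2239/8)*9 = 20151/8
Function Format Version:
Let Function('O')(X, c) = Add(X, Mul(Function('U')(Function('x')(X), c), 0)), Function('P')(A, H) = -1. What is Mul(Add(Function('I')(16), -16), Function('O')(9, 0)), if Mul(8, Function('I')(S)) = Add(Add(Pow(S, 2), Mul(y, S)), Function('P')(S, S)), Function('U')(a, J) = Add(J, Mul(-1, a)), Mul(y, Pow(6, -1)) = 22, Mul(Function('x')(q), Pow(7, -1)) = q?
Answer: Rational(20151, 8) ≈ 2518.9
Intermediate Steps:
Function('x')(q) = Mul(7, q)
y = 132 (y = Mul(6, 22) = 132)
Function('I')(S) = Add(Rational(-1, 8), Mul(Rational(1, 8), Pow(S, 2)), Mul(Rational(33, 2), S)) (Function('I')(S) = Mul(Rational(1, 8), Add(Add(Pow(S, 2), Mul(132, S)), -1)) = Mul(Rational(1, 8), Add(-1, Pow(S, 2), Mul(132, S))) = Add(Rational(-1, 8), Mul(Rational(1, 8), Pow(S, 2)), Mul(Rational(33, 2), S)))
Function('O')(X, c) = X (Function('O')(X, c) = Add(X, Mul(Add(c, Mul(-1, Mul(7, X))), 0)) = Add(X, Mul(Add(c, Mul(-7, X)), 0)) = Add(X, 0) = X)
Mul(Add(Function('I')(16), -16), Function('O')(9, 0)) = Mul(Add(Add(Rational(-1, 8), Mul(Rational(1, 8), Pow(16, 2)), Mul(Rational(33, 2), 16)), -16), 9) = Mul(Add(Add(Rational(-1, 8), Mul(Rational(1, 8), 256), 264), -16), 9) = Mul(Add(Add(Rational(-1, 8), 32, 264), -16), 9) = Mul(Add(Rational(2367, 8), -16), 9) = Mul(Rational(2239, 8), 9) = Rational(20151, 8)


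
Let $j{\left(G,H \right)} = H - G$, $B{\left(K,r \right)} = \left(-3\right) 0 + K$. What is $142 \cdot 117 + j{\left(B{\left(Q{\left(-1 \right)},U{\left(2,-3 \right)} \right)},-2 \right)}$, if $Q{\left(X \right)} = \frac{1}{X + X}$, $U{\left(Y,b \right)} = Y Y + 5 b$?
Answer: $\frac{33225}{2} \approx 16613.0$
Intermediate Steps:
$U{\left(Y,b \right)} = Y^{2} + 5 b$
$Q{\left(X \right)} = \frac{1}{2 X}$
$B{\left(K,r \right)} = K$ ($B{\left(K,r \right)} = 0 + K = K$)
$142 \cdot 117 + j{\left(B{\left(Q{\left(-1 \right)},U{\left(2,-3 \right)} \right)},-2 \right)} = 142 \cdot 117 - \left(2 + \frac{1}{2 \left(-1\right)}\right) = 16614 - \left(2 + \frac{1}{2} \left(-1\right)\right) = 16614 - \frac{3}{2} = \frac{33225}{2}$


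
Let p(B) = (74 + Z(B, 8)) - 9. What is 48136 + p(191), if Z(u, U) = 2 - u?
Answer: 48012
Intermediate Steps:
p(B) = 67 - B (p(B) = (74 + (2 - B)) - 9 = (76 - B) - 9 = 67 - B)
48136 + p(191) = 48136 + (67 - 1*191) = 48136 + (67 - 191) = 48136 - 124 = 48012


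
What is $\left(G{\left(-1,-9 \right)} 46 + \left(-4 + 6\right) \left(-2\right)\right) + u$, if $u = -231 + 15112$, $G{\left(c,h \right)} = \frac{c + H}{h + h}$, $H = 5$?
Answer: $\frac{133801}{9} \approx 14867.0$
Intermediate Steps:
$G{\left(c,h \right)} = \frac{5 + c}{2 h}$ ($G{\left(c,h \right)} = \frac{c + 5}{h + h} = \frac{5 + c}{2 h}$)
$u = 14881$
$\left(G{\left(-1,-9 \right)} 46 + \left(-4 + 6\right) \left(-2\right)\right) + u = \left(\frac{5 - 1}{2 \left(-9\right)} 46 + \left(-4 + 6\right) \left(-2\right)\right) + 14881 = \left(\frac{1}{2} \left(- \frac{1}{9}\right) 4 \cdot 46 + 2 \left(-2\right)\right) + 14881 = \left(\left(- \frac{2}{9}\right) 46 - 4\right) + 14881 = \left(- \frac{92}{9} - 4\right) + 14881 = - \frac{128}{9} + 14881 = \frac{133801}{9}$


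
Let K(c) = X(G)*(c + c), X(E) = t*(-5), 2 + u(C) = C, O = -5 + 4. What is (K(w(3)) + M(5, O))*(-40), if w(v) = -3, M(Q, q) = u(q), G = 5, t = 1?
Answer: -1080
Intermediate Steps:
O = -1
u(C) = -2 + C
M(Q, q) = -2 + q
X(E) = -5 (X(E) = 1*(-5) = -5)
K(c) = -10*c (K(c) = -5*(c + c) = -10*c)
(K(w(3)) + M(5, O))*(-40) = (-10*(-3) + (-2 - 1))*(-40) = (30 - 3)*(-40) = 27*(-40) = -1080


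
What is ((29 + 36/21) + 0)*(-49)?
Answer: -1505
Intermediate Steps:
((29 + 36/21) + 0)*(-49) = ((29 + 36*(1/21)) + 0)*(-49) = ((29 + 12/7) + 0)*(-49) = (215/7 + 0)*(-49) = (215/7)*(-49) = -1505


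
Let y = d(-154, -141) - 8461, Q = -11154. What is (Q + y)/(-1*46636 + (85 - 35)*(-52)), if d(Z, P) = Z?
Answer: 53/132 ≈ 0.40152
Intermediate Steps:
y = -8615 (y = -154 - 8461 = -8615)
(Q + y)/(-1*46636 + (85 - 35)*(-52)) = (-11154 - 8615)/(-1*46636 + (85 - 35)*(-52)) = -19769/(-46636 + 50*(-52)) = -19769/(-46636 - 2600) = -19769/(-49236) = -19769*(-1/49236) = 53/132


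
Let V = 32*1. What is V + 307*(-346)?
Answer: -106190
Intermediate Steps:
V = 32
V + 307*(-346) = 32 + 307*(-346) = 32 - 106222 = -106190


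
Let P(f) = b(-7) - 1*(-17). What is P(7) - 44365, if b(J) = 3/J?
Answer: -310439/7 ≈ -44348.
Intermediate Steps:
P(f) = 116/7 (P(f) = 3/(-7) - 1*(-17) = 3*(-⅐) + 17 = -3/7 + 17 = 116/7)
P(7) - 44365 = 116/7 - 44365 = -310439/7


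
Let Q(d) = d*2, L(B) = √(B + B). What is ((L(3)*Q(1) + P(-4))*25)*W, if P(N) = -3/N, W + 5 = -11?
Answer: -300 - 800*√6 ≈ -2259.6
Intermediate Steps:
W = -16 (W = -5 - 11 = -16)
L(B) = √2*√B (L(B) = √(2*B) = √2*√B)
Q(d) = 2*d
((L(3)*Q(1) + P(-4))*25)*W = (((√2*√3)*(2*1) - 3/(-4))*25)*(-16) = ((√6*2 - 3*(-¼))*25)*(-16) = ((2*√6 + ¾)*25)*(-16) = ((¾ + 2*√6)*25)*(-16) = (75/4 + 50*√6)*(-16) = -300 - 800*√6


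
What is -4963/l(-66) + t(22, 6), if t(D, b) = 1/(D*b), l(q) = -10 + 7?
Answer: 72791/44 ≈ 1654.3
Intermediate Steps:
l(q) = -3
t(D, b) = 1/(D*b)
-4963/l(-66) + t(22, 6) = -4963/(-3) + 1/(22*6) = -4963*(-⅓) + (1/22)*(⅙) = 4963/3 + 1/132 = 72791/44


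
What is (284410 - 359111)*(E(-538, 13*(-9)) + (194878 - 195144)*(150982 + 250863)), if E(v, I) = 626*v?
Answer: 8010005810158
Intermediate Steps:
(284410 - 359111)*(E(-538, 13*(-9)) + (194878 - 195144)*(150982 + 250863)) = (284410 - 359111)*(626*(-538) + (194878 - 195144)*(150982 + 250863)) = -74701*(-336788 - 266*401845) = -74701*(-336788 - 106890770) = -74701*(-107227558) = 8010005810158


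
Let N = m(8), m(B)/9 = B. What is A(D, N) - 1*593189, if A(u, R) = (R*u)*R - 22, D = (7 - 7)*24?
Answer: -593211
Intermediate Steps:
D = 0 (D = 0*24 = 0)
m(B) = 9*B
N = 72 (N = 9*8 = 72)
A(u, R) = -22 + u*R² (A(u, R) = u*R² - 22 = -22 + u*R²)
A(D, N) - 1*593189 = (-22 + 0*72²) - 1*593189 = (-22 + 0*5184) - 593189 = (-22 + 0) - 593189 = -22 - 593189 = -593211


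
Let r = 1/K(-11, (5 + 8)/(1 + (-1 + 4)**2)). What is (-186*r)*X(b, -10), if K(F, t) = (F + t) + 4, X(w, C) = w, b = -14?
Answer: -8680/19 ≈ -456.84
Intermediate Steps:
K(F, t) = 4 + F + t
r = -10/57 (r = 1/(4 - 11 + (5 + 8)/(1 + (-1 + 4)**2)) = 1/(4 - 11 + 13/(1 + 3**2)) = 1/(4 - 11 + 13/(1 + 9)) = 1/(4 - 11 + 13/10) = 1/(-57/10) = -10/57 ≈ -0.17544)
(-186*r)*X(b, -10) = -186*(-10/57)*(-14) = (620/19)*(-14) = -8680/19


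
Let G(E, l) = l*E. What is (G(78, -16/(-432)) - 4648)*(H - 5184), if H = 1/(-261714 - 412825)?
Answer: 146187646259662/6070851 ≈ 2.4080e+7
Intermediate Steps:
H = -1/674539 (H = 1/(-674539) = -1/674539 ≈ -1.4825e-6)
G(E, l) = E*l
(G(78, -16/(-432)) - 4648)*(H - 5184) = (78*(-16/(-432)) - 4648)*(-1/674539 - 5184) = (78*(-16*(-1/432)) - 4648)*(-3496810177/674539) = (78*(1/27) - 4648)*(-3496810177/674539) = (26/9 - 4648)*(-3496810177/674539) = -41806/9*(-3496810177/674539) = 146187646259662/6070851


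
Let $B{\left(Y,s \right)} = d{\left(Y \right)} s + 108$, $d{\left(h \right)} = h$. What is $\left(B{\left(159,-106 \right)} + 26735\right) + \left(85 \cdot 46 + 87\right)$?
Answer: $13986$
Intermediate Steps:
$B{\left(Y,s \right)} = 108 + Y s$ ($B{\left(Y,s \right)} = Y s + 108 = 108 + Y s$)
$\left(B{\left(159,-106 \right)} + 26735\right) + \left(85 \cdot 46 + 87\right) = \left(\left(108 + 159 \left(-106\right)\right) + 26735\right) + \left(85 \cdot 46 + 87\right) = \left(\left(108 - 16854\right) + 26735\right) + \left(3910 + 87\right) = \left(-16746 + 26735\right) + 3997 = 9989 + 3997 = 13986$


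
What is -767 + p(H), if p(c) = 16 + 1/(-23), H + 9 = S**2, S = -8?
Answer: -17274/23 ≈ -751.04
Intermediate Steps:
H = 55 (H = -9 + (-8)**2 = -9 + 64 = 55)
p(c) = 367/23 (p(c) = 16 - 1/23 = 367/23)
-767 + p(H) = -767 + 367/23 = -17274/23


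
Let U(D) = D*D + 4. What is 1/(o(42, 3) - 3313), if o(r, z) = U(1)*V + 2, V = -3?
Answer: -1/3326 ≈ -0.00030066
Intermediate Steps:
U(D) = 4 + D² (U(D) = D² + 4 = 4 + D²)
o(r, z) = -13 (o(r, z) = (4 + 1²)*(-3) + 2 = (4 + 1)*(-3) + 2 = 5*(-3) + 2 = -15 + 2 = -13)
1/(o(42, 3) - 3313) = 1/(-13 - 3313) = 1/(-3326) = -1/3326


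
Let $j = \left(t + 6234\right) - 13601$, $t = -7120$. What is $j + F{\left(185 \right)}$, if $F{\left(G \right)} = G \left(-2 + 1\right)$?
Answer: $-14672$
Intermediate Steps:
$F{\left(G \right)} = - G$ ($F{\left(G \right)} = G \left(-1\right) = - G$)
$j = -14487$ ($j = \left(-7120 + 6234\right) - 13601 = -886 - 13601 = -14487$)
$j + F{\left(185 \right)} = -14487 - 185 = -14672$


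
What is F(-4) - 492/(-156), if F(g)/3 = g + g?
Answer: -271/13 ≈ -20.846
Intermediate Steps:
F(g) = 6*g (F(g) = 3*(g + g) = 3*(2*g) = 6*g)
F(-4) - 492/(-156) = 6*(-4) - 492/(-156) = -24 - 492*(-1)/156 = -24 - 1*(-41/13) = -24 + 41/13 = -271/13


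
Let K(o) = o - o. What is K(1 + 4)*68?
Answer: 0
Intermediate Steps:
K(o) = 0
K(1 + 4)*68 = 0*68 = 0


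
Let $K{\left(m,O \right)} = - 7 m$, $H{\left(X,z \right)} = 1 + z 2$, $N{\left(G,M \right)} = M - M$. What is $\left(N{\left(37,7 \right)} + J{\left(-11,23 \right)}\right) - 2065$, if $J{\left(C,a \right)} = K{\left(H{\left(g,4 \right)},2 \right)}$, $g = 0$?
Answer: $-2128$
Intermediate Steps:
$N{\left(G,M \right)} = 0$
$H{\left(X,z \right)} = 1 + 2 z$
$J{\left(C,a \right)} = -63$ ($J{\left(C,a \right)} = - 7 \left(1 + 2 \cdot 4\right) = - 7 \left(1 + 8\right) = \left(-7\right) 9 = -63$)
$\left(N{\left(37,7 \right)} + J{\left(-11,23 \right)}\right) - 2065 = \left(0 - 63\right) - 2065 = -63 - 2065 = -2128$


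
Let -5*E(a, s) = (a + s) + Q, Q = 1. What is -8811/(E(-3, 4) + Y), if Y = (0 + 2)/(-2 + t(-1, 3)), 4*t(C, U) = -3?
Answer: 484605/62 ≈ 7816.2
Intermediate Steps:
t(C, U) = -¾ (t(C, U) = (¼)*(-3) = -¾)
Y = -8/11 (Y = (0 + 2)/(-2 - ¾) = 2/(-11/4) = 2*(-4/11) = -8/11 ≈ -0.72727)
E(a, s) = -⅕ - a/5 - s/5 (E(a, s) = -((a + s) + 1)/5 = -(1 + a + s)/5 = -⅕ - a/5 - s/5)
-8811/(E(-3, 4) + Y) = -8811/((-⅕ - ⅕*(-3) - ⅕*4) - 8/11) = -8811/((-⅕ + ⅗ - ⅘) - 8/11) = -8811/(-⅖ - 8/11) = -8811/(-62/55) = -55/62*(-8811) = 484605/62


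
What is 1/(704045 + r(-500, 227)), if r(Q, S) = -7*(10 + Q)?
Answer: 1/707475 ≈ 1.4135e-6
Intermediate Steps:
r(Q, S) = -70 - 7*Q
1/(704045 + r(-500, 227)) = 1/(704045 + (-70 - 7*(-500))) = 1/(704045 + (-70 + 3500)) = 1/(704045 + 3430) = 1/707475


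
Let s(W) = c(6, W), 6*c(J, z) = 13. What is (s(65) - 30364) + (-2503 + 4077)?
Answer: -172727/6 ≈ -28788.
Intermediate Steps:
c(J, z) = 13/6 (c(J, z) = (⅙)*13 = 13/6)
s(W) = 13/6
(s(65) - 30364) + (-2503 + 4077) = (13/6 - 30364) + (-2503 + 4077) = -182171/6 + 1574 = -172727/6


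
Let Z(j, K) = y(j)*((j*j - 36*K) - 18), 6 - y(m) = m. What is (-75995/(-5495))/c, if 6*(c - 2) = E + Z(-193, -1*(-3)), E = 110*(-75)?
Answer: 91194/8109783661 ≈ 1.1245e-5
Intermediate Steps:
y(m) = 6 - m
E = -8250
Z(j, K) = (6 - j)*(-18 + j**2 - 36*K) (Z(j, K) = (6 - j)*((j*j - 36*K) - 18) = (6 - j)*((j**2 - 36*K) - 18) = (6 - j)*(-18 + j**2 - 36*K))
c = 7379239/6 (c = 2 + (-8250 + (-6 - 193)*(18 - 1*(-193)**2 + 36*(-1*(-3))))/6 = 2 + (-8250 - 199*(18 - 1*37249 + 36*3))/6 = 2 + (-8250 - 199*(18 - 37249 + 108))/6 = 2 + (-8250 - 199*(-37123))/6 = 2 + (-8250 + 7387477)/6 = 2 + (1/6)*7379227 = 2 + 7379227/6 = 7379239/6 ≈ 1.2299e+6)
(-75995/(-5495))/c = (-75995/(-5495))/(7379239/6) = -75995*(-1/5495)*(6/7379239) = (15199/1099)*(6/7379239) = 91194/8109783661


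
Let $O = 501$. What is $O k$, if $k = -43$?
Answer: $-21543$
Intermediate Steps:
$O k = 501 \left(-43\right) = -21543$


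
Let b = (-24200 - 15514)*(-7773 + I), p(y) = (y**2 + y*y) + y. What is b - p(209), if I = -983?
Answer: 347648213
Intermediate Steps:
p(y) = y + 2*y**2 (p(y) = (y**2 + y**2) + y = 2*y**2 + y = y + 2*y**2)
b = 347735784 (b = (-24200 - 15514)*(-7773 - 983) = -39714*(-8756) = 347735784)
b - p(209) = 347735784 - 209*(1 + 2*209) = 347735784 - 209*(1 + 418) = 347735784 - 209*419 = 347735784 - 1*87571 = 347735784 - 87571 = 347648213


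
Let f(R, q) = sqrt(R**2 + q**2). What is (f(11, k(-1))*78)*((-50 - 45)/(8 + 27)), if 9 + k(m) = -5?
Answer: -1482*sqrt(317)/7 ≈ -3769.5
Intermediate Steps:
k(m) = -14 (k(m) = -9 - 5 = -14)
(f(11, k(-1))*78)*((-50 - 45)/(8 + 27)) = (sqrt(11**2 + (-14)**2)*78)*((-50 - 45)/(8 + 27)) = (sqrt(121 + 196)*78)*(-95/35) = (sqrt(317)*78)*(-95*1/35) = (78*sqrt(317))*(-19/7) = -1482*sqrt(317)/7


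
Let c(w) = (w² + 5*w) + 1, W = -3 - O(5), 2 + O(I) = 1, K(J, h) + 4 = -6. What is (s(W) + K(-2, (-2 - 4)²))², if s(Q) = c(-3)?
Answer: 225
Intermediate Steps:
K(J, h) = -10 (K(J, h) = -4 - 6 = -10)
O(I) = -1 (O(I) = -2 + 1 = -1)
W = -2 (W = -3 - 1*(-1) = -3 + 1 = -2)
c(w) = 1 + w² + 5*w
s(Q) = -5 (s(Q) = 1 + (-3)² + 5*(-3) = 1 + 9 - 15 = -5)
(s(W) + K(-2, (-2 - 4)²))² = (-5 - 10)² = (-15)² = 225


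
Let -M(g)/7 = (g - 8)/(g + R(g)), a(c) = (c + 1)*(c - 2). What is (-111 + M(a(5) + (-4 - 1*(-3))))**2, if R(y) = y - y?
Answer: 3802500/289 ≈ 13157.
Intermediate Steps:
R(y) = 0
a(c) = (1 + c)*(-2 + c)
M(g) = -7*(-8 + g)/g (M(g) = -7*(g - 8)/(g + 0) = -7*(-8 + g)/g)
(-111 + M(a(5) + (-4 - 1*(-3))))**2 = (-111 + (-7 + 56/((-2 + 5**2 - 1*5) + (-4 - 1*(-3)))))**2 = (-111 + (-7 + 56/((-2 + 25 - 5) + (-4 + 3))))**2 = (-111 + (-7 + 56/(18 - 1)))**2 = (-111 + (-7 + 56/17))**2 = (-111 - 63/17)**2 = (-1950/17)**2 = 3802500/289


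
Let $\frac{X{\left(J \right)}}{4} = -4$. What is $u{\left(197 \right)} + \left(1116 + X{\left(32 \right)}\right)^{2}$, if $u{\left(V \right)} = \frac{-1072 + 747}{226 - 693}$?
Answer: $\frac{565070325}{467} \approx 1.21 \cdot 10^{6}$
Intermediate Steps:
$X{\left(J \right)} = -16$ ($X{\left(J \right)} = 4 \left(-4\right) = -16$)
$u{\left(V \right)} = \frac{325}{467}$ ($u{\left(V \right)} = - \frac{325}{-467} = \left(-325\right) \left(- \frac{1}{467}\right) = \frac{325}{467}$)
$u{\left(197 \right)} + \left(1116 + X{\left(32 \right)}\right)^{2} = \frac{325}{467} + \left(1116 - 16\right)^{2} = \frac{325}{467} + 1100^{2} = \frac{325}{467} + 1210000 = \frac{565070325}{467}$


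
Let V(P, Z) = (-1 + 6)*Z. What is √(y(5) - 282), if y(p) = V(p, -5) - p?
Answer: 2*I*√78 ≈ 17.664*I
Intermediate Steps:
V(P, Z) = 5*Z
y(p) = -25 - p (y(p) = 5*(-5) - p = -25 - p)
√(y(5) - 282) = √((-25 - 1*5) - 282) = √((-25 - 5) - 282) = √(-30 - 282) = √(-312) = 2*I*√78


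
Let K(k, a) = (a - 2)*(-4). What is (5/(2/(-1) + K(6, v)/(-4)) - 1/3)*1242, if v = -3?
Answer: -9108/7 ≈ -1301.1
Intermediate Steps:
K(k, a) = 8 - 4*a (K(k, a) = (-2 + a)*(-4) = 8 - 4*a)
(5/(2/(-1) + K(6, v)/(-4)) - 1/3)*1242 = (5/(2/(-1) + (8 - 4*(-3))/(-4)) - 1/3)*1242 = (5/(2*(-1) + (8 + 12)*(-1/4)) - 1*1/3)*1242 = (5/(-2 + 20*(-1/4)) - 1/3)*1242 = (5/(-2 - 5) - 1/3)*1242 = (5/(-7) - 1/3)*1242 = (5*(-1/7) - 1/3)*1242 = (-5/7 - 1/3)*1242 = -22/21*1242 = -9108/7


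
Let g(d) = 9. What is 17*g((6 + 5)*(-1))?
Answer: 153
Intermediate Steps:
17*g((6 + 5)*(-1)) = 17*9 = 153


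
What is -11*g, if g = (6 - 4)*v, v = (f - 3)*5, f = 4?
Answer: -110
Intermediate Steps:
v = 5 (v = (4 - 3)*5 = 1*5 = 5)
g = 10 (g = (6 - 4)*5 = 2*5 = 10)
-11*g = -11*10 = -110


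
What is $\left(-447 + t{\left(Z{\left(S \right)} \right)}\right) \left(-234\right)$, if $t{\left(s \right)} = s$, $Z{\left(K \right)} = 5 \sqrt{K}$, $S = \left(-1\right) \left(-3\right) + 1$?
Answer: $102258$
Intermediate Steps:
$S = 4$ ($S = 3 + 1 = 4$)
$\left(-447 + t{\left(Z{\left(S \right)} \right)}\right) \left(-234\right) = \left(-447 + 5 \sqrt{4}\right) \left(-234\right) = \left(-447 + 5 \cdot 2\right) \left(-234\right) = \left(-447 + 10\right) \left(-234\right) = \left(-437\right) \left(-234\right) = 102258$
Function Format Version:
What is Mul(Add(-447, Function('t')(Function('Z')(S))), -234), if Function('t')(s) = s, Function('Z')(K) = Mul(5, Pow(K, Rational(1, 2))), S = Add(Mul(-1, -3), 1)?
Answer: 102258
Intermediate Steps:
S = 4 (S = Add(3, 1) = 4)
Mul(Add(-447, Function('t')(Function('Z')(S))), -234) = Mul(Add(-447, Mul(5, Pow(4, Rational(1, 2)))), -234) = Mul(Add(-447, Mul(5, 2)), -234) = Mul(Add(-447, 10), -234) = Mul(-437, -234) = 102258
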